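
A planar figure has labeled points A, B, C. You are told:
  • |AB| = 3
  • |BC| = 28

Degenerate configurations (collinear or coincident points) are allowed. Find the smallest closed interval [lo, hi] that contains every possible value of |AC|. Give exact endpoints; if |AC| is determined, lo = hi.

|AB| ∈ {3}
|BC| ∈ {28}
|AC| ∈ [25, 31]

|AC| ∈ [25, 31]  (≈ [25.0000, 31.0000])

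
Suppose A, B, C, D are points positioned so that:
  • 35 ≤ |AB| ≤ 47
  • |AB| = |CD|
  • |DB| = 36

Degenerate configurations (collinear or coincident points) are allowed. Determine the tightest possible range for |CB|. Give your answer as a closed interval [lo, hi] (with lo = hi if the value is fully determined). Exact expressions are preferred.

|CB| ∈ [0, 83]  (≈ [0.0000, 83.0000])

|AB| ∈ [35, 47]
|BD| ∈ {36}
|CD| ∈ [35, 47]
|AD| ∈ [0, 83]
|BC| ∈ [0, 83]
|AC| ∈ [0, 130]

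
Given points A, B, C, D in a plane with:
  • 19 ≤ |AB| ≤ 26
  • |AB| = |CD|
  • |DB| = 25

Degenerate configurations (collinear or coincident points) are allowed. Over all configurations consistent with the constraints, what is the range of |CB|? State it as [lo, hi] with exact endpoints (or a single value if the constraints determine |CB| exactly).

|CB| ∈ [0, 51]  (≈ [0.0000, 51.0000])

|AB| ∈ [19, 26]
|BD| ∈ {25}
|CD| ∈ [19, 26]
|AD| ∈ [0, 51]
|BC| ∈ [0, 51]
|AC| ∈ [0, 77]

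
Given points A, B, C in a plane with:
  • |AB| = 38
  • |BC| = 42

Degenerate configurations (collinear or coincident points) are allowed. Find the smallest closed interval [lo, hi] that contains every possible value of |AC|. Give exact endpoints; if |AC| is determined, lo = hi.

|AC| ∈ [4, 80]  (≈ [4.0000, 80.0000])

|AB| ∈ {38}
|BC| ∈ {42}
|AC| ∈ [4, 80]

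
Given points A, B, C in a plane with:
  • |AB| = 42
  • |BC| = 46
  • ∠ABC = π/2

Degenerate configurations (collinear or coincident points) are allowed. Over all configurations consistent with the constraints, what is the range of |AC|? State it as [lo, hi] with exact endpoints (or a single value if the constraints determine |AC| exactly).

|AC| = 2·√(970)  (≈ 62.2896)

|AB| ∈ {42}
|BC| ∈ {46}
|AC| ∈ {2·√(970)}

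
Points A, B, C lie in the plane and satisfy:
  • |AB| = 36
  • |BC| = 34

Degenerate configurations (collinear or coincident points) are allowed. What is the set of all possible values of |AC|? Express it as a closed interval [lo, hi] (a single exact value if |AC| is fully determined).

|AC| ∈ [2, 70]  (≈ [2.0000, 70.0000])

|AB| ∈ {36}
|BC| ∈ {34}
|AC| ∈ [2, 70]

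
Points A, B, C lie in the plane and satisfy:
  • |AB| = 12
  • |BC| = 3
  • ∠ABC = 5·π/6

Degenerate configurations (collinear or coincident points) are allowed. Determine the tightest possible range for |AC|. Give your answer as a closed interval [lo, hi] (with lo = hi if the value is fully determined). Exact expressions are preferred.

|AC| = 3·√(4·√(3) + 17)  (≈ 14.6749)

|AB| ∈ {12}
|BC| ∈ {3}
|AC| ∈ {3·√(4·√(3) + 17)}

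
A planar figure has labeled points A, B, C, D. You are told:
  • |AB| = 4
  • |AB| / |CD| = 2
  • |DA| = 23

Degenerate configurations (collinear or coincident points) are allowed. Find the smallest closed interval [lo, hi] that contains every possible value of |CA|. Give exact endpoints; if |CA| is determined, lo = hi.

|AB| ∈ {4}
|AD| ∈ {23}
|CD| ∈ {2}
|BD| ∈ [19, 27]
|AC| ∈ [21, 25]
|BC| ∈ [17, 29]

|CA| ∈ [21, 25]  (≈ [21.0000, 25.0000])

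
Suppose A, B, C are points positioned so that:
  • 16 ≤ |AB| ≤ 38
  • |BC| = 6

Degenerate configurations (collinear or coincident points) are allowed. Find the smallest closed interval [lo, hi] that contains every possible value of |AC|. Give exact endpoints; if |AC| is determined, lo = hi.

|AC| ∈ [10, 44]  (≈ [10.0000, 44.0000])

|AB| ∈ [16, 38]
|BC| ∈ {6}
|AC| ∈ [10, 44]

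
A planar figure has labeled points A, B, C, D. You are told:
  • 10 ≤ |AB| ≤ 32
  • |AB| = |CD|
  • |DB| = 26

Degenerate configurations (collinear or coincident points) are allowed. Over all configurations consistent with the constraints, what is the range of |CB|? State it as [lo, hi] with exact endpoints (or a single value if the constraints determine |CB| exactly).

|CB| ∈ [0, 58]  (≈ [0.0000, 58.0000])

|AB| ∈ [10, 32]
|BD| ∈ {26}
|CD| ∈ [10, 32]
|AD| ∈ [0, 58]
|BC| ∈ [0, 58]
|AC| ∈ [0, 90]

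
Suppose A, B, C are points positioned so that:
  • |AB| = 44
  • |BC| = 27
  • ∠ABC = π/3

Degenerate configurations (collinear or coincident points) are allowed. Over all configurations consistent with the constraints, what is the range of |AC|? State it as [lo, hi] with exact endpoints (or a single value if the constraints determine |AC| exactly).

|AC| = √(1477)  (≈ 38.4318)

|AB| ∈ {44}
|BC| ∈ {27}
|AC| ∈ {√(1477)}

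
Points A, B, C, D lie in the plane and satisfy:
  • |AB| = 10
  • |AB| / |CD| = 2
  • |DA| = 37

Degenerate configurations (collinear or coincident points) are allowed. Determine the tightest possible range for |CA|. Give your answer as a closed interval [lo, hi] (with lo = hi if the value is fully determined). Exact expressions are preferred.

|CA| ∈ [32, 42]  (≈ [32.0000, 42.0000])

|AB| ∈ {10}
|AD| ∈ {37}
|CD| ∈ {5}
|BD| ∈ [27, 47]
|AC| ∈ [32, 42]
|BC| ∈ [22, 52]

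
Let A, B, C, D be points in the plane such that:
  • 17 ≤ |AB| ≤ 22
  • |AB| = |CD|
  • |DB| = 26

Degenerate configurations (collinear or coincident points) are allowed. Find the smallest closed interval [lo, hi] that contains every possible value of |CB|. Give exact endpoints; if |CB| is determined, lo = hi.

|AB| ∈ [17, 22]
|BD| ∈ {26}
|CD| ∈ [17, 22]
|AD| ∈ [4, 48]
|BC| ∈ [4, 48]
|AC| ∈ [0, 70]

|CB| ∈ [4, 48]  (≈ [4.0000, 48.0000])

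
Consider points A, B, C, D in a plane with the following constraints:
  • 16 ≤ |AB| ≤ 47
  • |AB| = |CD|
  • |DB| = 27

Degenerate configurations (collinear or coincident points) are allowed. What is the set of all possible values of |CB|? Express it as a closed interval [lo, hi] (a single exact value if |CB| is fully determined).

|CB| ∈ [0, 74]  (≈ [0.0000, 74.0000])

|AB| ∈ [16, 47]
|BD| ∈ {27}
|CD| ∈ [16, 47]
|AD| ∈ [0, 74]
|BC| ∈ [0, 74]
|AC| ∈ [0, 121]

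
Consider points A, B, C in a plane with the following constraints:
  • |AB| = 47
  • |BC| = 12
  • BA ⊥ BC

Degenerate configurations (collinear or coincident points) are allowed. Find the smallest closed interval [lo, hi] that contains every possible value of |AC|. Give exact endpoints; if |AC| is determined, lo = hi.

|AC| = √(2353)  (≈ 48.5077)

|AB| ∈ {47}
|BC| ∈ {12}
|AC| ∈ {√(2353)}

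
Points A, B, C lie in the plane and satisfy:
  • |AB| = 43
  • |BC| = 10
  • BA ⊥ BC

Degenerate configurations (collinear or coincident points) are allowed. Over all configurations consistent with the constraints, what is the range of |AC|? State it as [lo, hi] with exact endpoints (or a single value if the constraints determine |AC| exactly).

|AB| ∈ {43}
|BC| ∈ {10}
|AC| ∈ {√(1949)}

|AC| = √(1949)  (≈ 44.1475)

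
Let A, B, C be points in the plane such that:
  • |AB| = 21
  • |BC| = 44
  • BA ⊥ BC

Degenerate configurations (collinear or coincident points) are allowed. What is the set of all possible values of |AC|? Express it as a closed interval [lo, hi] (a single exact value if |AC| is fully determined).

|AB| ∈ {21}
|BC| ∈ {44}
|AC| ∈ {√(2377)}

|AC| = √(2377)  (≈ 48.7545)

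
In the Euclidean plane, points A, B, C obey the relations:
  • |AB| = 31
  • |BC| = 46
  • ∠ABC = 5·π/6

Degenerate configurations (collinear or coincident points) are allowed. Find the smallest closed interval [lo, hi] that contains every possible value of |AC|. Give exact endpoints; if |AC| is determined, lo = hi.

|AC| = √(1426·√(3) + 3077)  (≈ 74.4775)

|AB| ∈ {31}
|BC| ∈ {46}
|AC| ∈ {√(1426·√(3) + 3077)}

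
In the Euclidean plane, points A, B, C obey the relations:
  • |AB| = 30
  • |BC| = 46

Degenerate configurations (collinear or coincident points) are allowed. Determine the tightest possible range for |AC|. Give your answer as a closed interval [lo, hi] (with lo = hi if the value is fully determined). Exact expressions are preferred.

|AC| ∈ [16, 76]  (≈ [16.0000, 76.0000])

|AB| ∈ {30}
|BC| ∈ {46}
|AC| ∈ [16, 76]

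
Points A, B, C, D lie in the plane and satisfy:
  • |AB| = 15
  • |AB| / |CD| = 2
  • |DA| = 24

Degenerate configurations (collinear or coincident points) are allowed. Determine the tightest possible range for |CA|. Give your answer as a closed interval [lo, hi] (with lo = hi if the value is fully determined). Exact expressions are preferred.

|CA| ∈ [33/2, 63/2]  (≈ [16.5000, 31.5000])

|AB| ∈ {15}
|AD| ∈ {24}
|CD| ∈ {15/2}
|BD| ∈ [9, 39]
|AC| ∈ [33/2, 63/2]
|BC| ∈ [3/2, 93/2]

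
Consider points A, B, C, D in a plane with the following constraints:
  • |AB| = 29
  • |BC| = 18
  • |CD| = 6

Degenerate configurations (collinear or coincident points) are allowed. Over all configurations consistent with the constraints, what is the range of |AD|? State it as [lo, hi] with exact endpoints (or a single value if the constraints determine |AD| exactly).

|AD| ∈ [5, 53]  (≈ [5.0000, 53.0000])

|AB| ∈ {29}
|BC| ∈ {18}
|CD| ∈ {6}
|AC| ∈ [11, 47]
|BD| ∈ [12, 24]
|AD| ∈ [5, 53]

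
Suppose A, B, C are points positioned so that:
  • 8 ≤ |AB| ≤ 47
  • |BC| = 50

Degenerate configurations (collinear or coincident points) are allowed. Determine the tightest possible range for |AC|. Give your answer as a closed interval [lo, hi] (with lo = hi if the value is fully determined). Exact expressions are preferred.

|AC| ∈ [3, 97]  (≈ [3.0000, 97.0000])

|AB| ∈ [8, 47]
|BC| ∈ {50}
|AC| ∈ [3, 97]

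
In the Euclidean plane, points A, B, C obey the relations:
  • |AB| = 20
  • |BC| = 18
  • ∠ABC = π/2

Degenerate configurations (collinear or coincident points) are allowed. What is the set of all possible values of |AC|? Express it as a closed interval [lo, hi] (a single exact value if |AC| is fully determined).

|AC| = 2·√(181)  (≈ 26.9072)

|AB| ∈ {20}
|BC| ∈ {18}
|AC| ∈ {2·√(181)}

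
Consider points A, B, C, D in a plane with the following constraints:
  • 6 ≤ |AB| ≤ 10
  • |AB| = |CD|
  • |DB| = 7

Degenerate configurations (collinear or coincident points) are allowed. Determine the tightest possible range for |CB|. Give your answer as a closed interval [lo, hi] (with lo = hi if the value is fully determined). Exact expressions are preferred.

|AB| ∈ [6, 10]
|BD| ∈ {7}
|CD| ∈ [6, 10]
|AD| ∈ [0, 17]
|BC| ∈ [0, 17]
|AC| ∈ [0, 27]

|CB| ∈ [0, 17]  (≈ [0.0000, 17.0000])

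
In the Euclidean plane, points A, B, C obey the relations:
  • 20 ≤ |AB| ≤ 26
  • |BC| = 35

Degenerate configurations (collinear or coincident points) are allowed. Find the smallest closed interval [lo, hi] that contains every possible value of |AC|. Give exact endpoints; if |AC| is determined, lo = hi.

|AC| ∈ [9, 61]  (≈ [9.0000, 61.0000])

|AB| ∈ [20, 26]
|BC| ∈ {35}
|AC| ∈ [9, 61]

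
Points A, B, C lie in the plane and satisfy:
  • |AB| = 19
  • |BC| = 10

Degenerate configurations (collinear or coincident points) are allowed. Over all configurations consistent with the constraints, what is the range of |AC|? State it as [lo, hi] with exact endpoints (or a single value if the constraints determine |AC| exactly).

|AC| ∈ [9, 29]  (≈ [9.0000, 29.0000])

|AB| ∈ {19}
|BC| ∈ {10}
|AC| ∈ [9, 29]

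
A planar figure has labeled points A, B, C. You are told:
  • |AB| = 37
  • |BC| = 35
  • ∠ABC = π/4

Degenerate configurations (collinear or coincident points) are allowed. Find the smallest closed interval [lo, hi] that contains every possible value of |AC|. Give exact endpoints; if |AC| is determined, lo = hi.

|AB| ∈ {37}
|BC| ∈ {35}
|AC| ∈ {√(2594 - 1295·√(2))}

|AC| = √(2594 - 1295·√(2))  (≈ 27.6151)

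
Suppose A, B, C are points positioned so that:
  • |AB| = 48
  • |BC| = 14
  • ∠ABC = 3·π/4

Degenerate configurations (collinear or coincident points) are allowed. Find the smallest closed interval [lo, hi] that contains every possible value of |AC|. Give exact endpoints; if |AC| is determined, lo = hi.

|AC| = 2·√(168·√(2) + 625)  (≈ 58.7397)

|AB| ∈ {48}
|BC| ∈ {14}
|AC| ∈ {2·√(168·√(2) + 625)}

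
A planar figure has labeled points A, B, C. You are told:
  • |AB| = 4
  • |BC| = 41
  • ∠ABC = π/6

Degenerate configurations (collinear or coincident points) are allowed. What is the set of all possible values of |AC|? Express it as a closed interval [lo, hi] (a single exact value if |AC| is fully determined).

|AC| = √(1697 - 164·√(3))  (≈ 37.5891)

|AB| ∈ {4}
|BC| ∈ {41}
|AC| ∈ {√(1697 - 164·√(3))}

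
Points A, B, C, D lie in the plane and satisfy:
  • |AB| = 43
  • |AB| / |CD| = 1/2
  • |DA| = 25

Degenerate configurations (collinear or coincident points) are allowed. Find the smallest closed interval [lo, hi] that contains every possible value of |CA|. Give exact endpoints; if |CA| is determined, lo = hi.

|CA| ∈ [61, 111]  (≈ [61.0000, 111.0000])

|AB| ∈ {43}
|AD| ∈ {25}
|CD| ∈ {86}
|BD| ∈ [18, 68]
|AC| ∈ [61, 111]
|BC| ∈ [18, 154]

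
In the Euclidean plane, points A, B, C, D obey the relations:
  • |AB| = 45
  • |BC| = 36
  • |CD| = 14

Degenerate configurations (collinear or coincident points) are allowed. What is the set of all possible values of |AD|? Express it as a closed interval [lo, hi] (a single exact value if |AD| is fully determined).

|AD| ∈ [0, 95]  (≈ [0.0000, 95.0000])

|AB| ∈ {45}
|BC| ∈ {36}
|CD| ∈ {14}
|AC| ∈ [9, 81]
|BD| ∈ [22, 50]
|AD| ∈ [0, 95]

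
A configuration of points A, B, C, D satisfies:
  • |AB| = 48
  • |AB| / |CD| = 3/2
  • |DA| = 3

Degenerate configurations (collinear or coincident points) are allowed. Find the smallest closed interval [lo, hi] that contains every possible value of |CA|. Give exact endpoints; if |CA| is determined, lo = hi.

|AB| ∈ {48}
|AD| ∈ {3}
|CD| ∈ {32}
|BD| ∈ [45, 51]
|AC| ∈ [29, 35]
|BC| ∈ [13, 83]

|CA| ∈ [29, 35]  (≈ [29.0000, 35.0000])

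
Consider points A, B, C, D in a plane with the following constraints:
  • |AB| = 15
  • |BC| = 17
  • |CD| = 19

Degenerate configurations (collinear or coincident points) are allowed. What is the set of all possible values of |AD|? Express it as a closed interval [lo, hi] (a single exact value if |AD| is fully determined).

|AD| ∈ [0, 51]  (≈ [0.0000, 51.0000])

|AB| ∈ {15}
|BC| ∈ {17}
|CD| ∈ {19}
|AC| ∈ [2, 32]
|BD| ∈ [2, 36]
|AD| ∈ [0, 51]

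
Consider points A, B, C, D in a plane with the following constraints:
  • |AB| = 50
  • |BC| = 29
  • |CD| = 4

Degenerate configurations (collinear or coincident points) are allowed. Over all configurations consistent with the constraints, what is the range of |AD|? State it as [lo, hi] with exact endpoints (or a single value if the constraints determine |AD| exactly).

|AD| ∈ [17, 83]  (≈ [17.0000, 83.0000])

|AB| ∈ {50}
|BC| ∈ {29}
|CD| ∈ {4}
|AC| ∈ [21, 79]
|BD| ∈ [25, 33]
|AD| ∈ [17, 83]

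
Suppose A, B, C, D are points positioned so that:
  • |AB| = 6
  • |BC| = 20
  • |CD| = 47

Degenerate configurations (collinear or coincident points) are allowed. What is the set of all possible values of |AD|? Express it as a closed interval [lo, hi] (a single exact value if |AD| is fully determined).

|AD| ∈ [21, 73]  (≈ [21.0000, 73.0000])

|AB| ∈ {6}
|BC| ∈ {20}
|CD| ∈ {47}
|AC| ∈ [14, 26]
|BD| ∈ [27, 67]
|AD| ∈ [21, 73]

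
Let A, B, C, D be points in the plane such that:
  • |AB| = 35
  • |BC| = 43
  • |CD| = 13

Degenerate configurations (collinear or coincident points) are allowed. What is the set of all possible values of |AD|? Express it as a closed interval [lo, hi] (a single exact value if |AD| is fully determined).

|AD| ∈ [0, 91]  (≈ [0.0000, 91.0000])

|AB| ∈ {35}
|BC| ∈ {43}
|CD| ∈ {13}
|AC| ∈ [8, 78]
|BD| ∈ [30, 56]
|AD| ∈ [0, 91]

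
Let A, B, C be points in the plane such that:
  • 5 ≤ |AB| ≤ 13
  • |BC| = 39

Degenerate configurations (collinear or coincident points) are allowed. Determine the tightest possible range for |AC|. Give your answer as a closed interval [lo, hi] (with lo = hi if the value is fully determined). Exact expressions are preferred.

|AB| ∈ [5, 13]
|BC| ∈ {39}
|AC| ∈ [26, 52]

|AC| ∈ [26, 52]  (≈ [26.0000, 52.0000])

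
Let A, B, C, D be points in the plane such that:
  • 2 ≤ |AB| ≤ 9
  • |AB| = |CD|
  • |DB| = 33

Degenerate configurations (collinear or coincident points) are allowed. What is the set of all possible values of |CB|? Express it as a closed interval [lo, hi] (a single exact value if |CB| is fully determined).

|CB| ∈ [24, 42]  (≈ [24.0000, 42.0000])

|AB| ∈ [2, 9]
|BD| ∈ {33}
|CD| ∈ [2, 9]
|AD| ∈ [24, 42]
|BC| ∈ [24, 42]
|AC| ∈ [15, 51]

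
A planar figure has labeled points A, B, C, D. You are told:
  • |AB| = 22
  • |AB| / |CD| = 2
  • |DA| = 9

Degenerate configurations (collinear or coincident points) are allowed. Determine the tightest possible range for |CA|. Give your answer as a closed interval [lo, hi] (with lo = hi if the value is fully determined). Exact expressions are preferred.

|CA| ∈ [2, 20]  (≈ [2.0000, 20.0000])

|AB| ∈ {22}
|AD| ∈ {9}
|CD| ∈ {11}
|BD| ∈ [13, 31]
|AC| ∈ [2, 20]
|BC| ∈ [2, 42]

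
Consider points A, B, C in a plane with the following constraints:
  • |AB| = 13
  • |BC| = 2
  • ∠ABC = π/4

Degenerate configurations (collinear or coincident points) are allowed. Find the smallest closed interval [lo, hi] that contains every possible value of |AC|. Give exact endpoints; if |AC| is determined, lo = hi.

|AC| = √(173 - 26·√(2))  (≈ 11.6718)

|AB| ∈ {13}
|BC| ∈ {2}
|AC| ∈ {√(173 - 26·√(2))}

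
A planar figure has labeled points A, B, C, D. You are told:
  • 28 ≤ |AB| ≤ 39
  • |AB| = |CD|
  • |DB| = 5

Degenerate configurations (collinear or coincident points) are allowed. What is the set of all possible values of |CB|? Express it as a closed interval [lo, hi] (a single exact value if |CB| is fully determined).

|AB| ∈ [28, 39]
|BD| ∈ {5}
|CD| ∈ [28, 39]
|AD| ∈ [23, 44]
|BC| ∈ [23, 44]
|AC| ∈ [0, 83]

|CB| ∈ [23, 44]  (≈ [23.0000, 44.0000])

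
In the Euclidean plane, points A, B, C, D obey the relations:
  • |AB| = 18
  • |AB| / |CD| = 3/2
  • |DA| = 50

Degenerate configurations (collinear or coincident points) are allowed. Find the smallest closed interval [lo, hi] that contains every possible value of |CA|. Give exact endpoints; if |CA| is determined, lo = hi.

|AB| ∈ {18}
|AD| ∈ {50}
|CD| ∈ {12}
|BD| ∈ [32, 68]
|AC| ∈ [38, 62]
|BC| ∈ [20, 80]

|CA| ∈ [38, 62]  (≈ [38.0000, 62.0000])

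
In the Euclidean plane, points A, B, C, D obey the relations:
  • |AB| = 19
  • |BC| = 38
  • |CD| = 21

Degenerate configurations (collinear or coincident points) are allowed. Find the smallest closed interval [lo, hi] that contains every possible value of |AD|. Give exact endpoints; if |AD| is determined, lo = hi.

|AB| ∈ {19}
|BC| ∈ {38}
|CD| ∈ {21}
|AC| ∈ [19, 57]
|BD| ∈ [17, 59]
|AD| ∈ [0, 78]

|AD| ∈ [0, 78]  (≈ [0.0000, 78.0000])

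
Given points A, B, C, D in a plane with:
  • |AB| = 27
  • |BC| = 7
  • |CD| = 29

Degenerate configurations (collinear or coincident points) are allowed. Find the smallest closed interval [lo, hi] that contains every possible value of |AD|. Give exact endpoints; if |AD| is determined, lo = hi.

|AD| ∈ [0, 63]  (≈ [0.0000, 63.0000])

|AB| ∈ {27}
|BC| ∈ {7}
|CD| ∈ {29}
|AC| ∈ [20, 34]
|BD| ∈ [22, 36]
|AD| ∈ [0, 63]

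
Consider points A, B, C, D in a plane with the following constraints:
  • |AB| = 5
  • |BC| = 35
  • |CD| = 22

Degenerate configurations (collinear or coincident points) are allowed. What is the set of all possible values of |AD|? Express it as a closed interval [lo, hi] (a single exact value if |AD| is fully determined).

|AD| ∈ [8, 62]  (≈ [8.0000, 62.0000])

|AB| ∈ {5}
|BC| ∈ {35}
|CD| ∈ {22}
|AC| ∈ [30, 40]
|BD| ∈ [13, 57]
|AD| ∈ [8, 62]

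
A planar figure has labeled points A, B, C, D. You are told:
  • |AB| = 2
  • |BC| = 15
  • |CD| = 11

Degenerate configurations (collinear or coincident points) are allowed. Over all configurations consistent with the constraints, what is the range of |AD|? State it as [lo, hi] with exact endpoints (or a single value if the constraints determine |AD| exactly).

|AB| ∈ {2}
|BC| ∈ {15}
|CD| ∈ {11}
|AC| ∈ [13, 17]
|BD| ∈ [4, 26]
|AD| ∈ [2, 28]

|AD| ∈ [2, 28]  (≈ [2.0000, 28.0000])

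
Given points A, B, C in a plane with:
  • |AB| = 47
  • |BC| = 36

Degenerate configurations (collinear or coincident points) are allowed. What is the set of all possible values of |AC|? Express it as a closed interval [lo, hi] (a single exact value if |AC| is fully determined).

|AB| ∈ {47}
|BC| ∈ {36}
|AC| ∈ [11, 83]

|AC| ∈ [11, 83]  (≈ [11.0000, 83.0000])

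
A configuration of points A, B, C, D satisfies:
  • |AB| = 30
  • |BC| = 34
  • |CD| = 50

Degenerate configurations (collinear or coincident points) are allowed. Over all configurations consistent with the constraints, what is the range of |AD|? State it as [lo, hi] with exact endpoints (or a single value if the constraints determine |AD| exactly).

|AB| ∈ {30}
|BC| ∈ {34}
|CD| ∈ {50}
|AC| ∈ [4, 64]
|BD| ∈ [16, 84]
|AD| ∈ [0, 114]

|AD| ∈ [0, 114]  (≈ [0.0000, 114.0000])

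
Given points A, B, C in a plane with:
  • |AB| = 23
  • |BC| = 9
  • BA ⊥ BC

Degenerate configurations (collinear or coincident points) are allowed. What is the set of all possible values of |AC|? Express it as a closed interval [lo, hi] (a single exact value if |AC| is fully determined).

|AB| ∈ {23}
|BC| ∈ {9}
|AC| ∈ {√(610)}

|AC| = √(610)  (≈ 24.6982)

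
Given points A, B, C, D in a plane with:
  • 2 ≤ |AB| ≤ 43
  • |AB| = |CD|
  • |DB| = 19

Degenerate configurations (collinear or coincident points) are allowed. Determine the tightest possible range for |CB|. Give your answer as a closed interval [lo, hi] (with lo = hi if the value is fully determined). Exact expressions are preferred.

|AB| ∈ [2, 43]
|BD| ∈ {19}
|CD| ∈ [2, 43]
|AD| ∈ [0, 62]
|BC| ∈ [0, 62]
|AC| ∈ [0, 105]

|CB| ∈ [0, 62]  (≈ [0.0000, 62.0000])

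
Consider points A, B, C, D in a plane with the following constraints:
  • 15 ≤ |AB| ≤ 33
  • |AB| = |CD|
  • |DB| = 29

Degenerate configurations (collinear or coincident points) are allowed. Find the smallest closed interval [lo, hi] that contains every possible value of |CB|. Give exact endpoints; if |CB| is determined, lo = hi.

|CB| ∈ [0, 62]  (≈ [0.0000, 62.0000])

|AB| ∈ [15, 33]
|BD| ∈ {29}
|CD| ∈ [15, 33]
|AD| ∈ [0, 62]
|BC| ∈ [0, 62]
|AC| ∈ [0, 95]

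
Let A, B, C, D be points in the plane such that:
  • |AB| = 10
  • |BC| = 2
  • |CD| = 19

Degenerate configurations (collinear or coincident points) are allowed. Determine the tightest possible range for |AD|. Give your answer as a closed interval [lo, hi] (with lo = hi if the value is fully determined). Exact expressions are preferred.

|AB| ∈ {10}
|BC| ∈ {2}
|CD| ∈ {19}
|AC| ∈ [8, 12]
|BD| ∈ [17, 21]
|AD| ∈ [7, 31]

|AD| ∈ [7, 31]  (≈ [7.0000, 31.0000])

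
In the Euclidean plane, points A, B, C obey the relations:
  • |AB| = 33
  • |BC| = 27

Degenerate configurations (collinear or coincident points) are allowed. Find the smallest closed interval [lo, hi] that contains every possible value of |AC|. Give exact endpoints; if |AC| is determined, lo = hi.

|AC| ∈ [6, 60]  (≈ [6.0000, 60.0000])

|AB| ∈ {33}
|BC| ∈ {27}
|AC| ∈ [6, 60]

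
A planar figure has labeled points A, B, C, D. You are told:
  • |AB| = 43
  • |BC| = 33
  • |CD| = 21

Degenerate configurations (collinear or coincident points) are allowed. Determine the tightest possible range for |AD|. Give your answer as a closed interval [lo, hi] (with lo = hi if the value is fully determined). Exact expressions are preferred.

|AB| ∈ {43}
|BC| ∈ {33}
|CD| ∈ {21}
|AC| ∈ [10, 76]
|BD| ∈ [12, 54]
|AD| ∈ [0, 97]

|AD| ∈ [0, 97]  (≈ [0.0000, 97.0000])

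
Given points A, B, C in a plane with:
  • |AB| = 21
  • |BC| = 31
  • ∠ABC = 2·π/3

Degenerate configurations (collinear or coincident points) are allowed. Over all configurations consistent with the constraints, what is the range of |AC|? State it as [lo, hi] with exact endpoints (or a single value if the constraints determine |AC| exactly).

|AC| = √(2053)  (≈ 45.3100)

|AB| ∈ {21}
|BC| ∈ {31}
|AC| ∈ {√(2053)}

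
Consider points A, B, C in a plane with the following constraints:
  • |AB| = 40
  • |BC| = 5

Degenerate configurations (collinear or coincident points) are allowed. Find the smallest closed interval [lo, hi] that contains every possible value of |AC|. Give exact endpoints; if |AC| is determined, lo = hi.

|AC| ∈ [35, 45]  (≈ [35.0000, 45.0000])

|AB| ∈ {40}
|BC| ∈ {5}
|AC| ∈ [35, 45]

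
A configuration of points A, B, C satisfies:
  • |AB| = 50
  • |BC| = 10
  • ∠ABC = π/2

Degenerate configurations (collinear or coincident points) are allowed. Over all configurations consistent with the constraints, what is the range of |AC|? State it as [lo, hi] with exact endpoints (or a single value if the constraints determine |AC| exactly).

|AC| = 10·√(26)  (≈ 50.9902)

|AB| ∈ {50}
|BC| ∈ {10}
|AC| ∈ {10·√(26)}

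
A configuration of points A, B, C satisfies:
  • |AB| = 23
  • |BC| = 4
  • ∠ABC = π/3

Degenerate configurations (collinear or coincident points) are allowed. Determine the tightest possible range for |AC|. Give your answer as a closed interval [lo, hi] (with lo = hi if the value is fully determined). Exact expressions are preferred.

|AB| ∈ {23}
|BC| ∈ {4}
|AC| ∈ {√(453)}

|AC| = √(453)  (≈ 21.2838)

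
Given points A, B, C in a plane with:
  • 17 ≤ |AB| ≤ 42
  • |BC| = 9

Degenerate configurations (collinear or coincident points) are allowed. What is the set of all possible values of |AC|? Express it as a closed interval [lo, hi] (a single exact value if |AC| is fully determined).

|AB| ∈ [17, 42]
|BC| ∈ {9}
|AC| ∈ [8, 51]

|AC| ∈ [8, 51]  (≈ [8.0000, 51.0000])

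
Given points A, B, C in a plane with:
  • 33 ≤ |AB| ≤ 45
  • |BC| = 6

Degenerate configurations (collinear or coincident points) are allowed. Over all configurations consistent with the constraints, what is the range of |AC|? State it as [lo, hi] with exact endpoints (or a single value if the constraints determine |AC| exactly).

|AC| ∈ [27, 51]  (≈ [27.0000, 51.0000])

|AB| ∈ [33, 45]
|BC| ∈ {6}
|AC| ∈ [27, 51]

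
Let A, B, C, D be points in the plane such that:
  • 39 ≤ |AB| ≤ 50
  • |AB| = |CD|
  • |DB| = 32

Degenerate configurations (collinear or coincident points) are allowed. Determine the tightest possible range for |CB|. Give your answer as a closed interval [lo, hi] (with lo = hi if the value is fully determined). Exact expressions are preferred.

|AB| ∈ [39, 50]
|BD| ∈ {32}
|CD| ∈ [39, 50]
|AD| ∈ [7, 82]
|BC| ∈ [7, 82]
|AC| ∈ [0, 132]

|CB| ∈ [7, 82]  (≈ [7.0000, 82.0000])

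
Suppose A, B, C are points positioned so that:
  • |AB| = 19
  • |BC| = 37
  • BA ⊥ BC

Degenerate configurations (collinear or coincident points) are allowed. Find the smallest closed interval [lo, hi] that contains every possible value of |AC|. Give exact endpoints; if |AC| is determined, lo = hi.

|AC| = √(1730)  (≈ 41.5933)

|AB| ∈ {19}
|BC| ∈ {37}
|AC| ∈ {√(1730)}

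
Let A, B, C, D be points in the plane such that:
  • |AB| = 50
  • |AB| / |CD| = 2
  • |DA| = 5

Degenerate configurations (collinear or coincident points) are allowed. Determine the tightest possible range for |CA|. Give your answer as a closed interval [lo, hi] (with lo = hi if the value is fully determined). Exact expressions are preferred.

|CA| ∈ [20, 30]  (≈ [20.0000, 30.0000])

|AB| ∈ {50}
|AD| ∈ {5}
|CD| ∈ {25}
|BD| ∈ [45, 55]
|AC| ∈ [20, 30]
|BC| ∈ [20, 80]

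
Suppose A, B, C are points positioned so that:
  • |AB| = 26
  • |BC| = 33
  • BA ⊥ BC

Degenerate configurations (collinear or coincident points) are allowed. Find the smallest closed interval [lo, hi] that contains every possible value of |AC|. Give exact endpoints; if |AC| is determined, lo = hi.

|AB| ∈ {26}
|BC| ∈ {33}
|AC| ∈ {√(1765)}

|AC| = √(1765)  (≈ 42.0119)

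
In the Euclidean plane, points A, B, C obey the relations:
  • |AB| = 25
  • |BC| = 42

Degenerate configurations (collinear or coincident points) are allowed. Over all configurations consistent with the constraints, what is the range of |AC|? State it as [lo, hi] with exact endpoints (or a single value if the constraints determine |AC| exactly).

|AB| ∈ {25}
|BC| ∈ {42}
|AC| ∈ [17, 67]

|AC| ∈ [17, 67]  (≈ [17.0000, 67.0000])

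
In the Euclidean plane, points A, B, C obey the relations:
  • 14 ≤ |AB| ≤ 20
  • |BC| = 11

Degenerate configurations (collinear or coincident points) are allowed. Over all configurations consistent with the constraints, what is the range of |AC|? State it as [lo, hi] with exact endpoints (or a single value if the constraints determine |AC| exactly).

|AB| ∈ [14, 20]
|BC| ∈ {11}
|AC| ∈ [3, 31]

|AC| ∈ [3, 31]  (≈ [3.0000, 31.0000])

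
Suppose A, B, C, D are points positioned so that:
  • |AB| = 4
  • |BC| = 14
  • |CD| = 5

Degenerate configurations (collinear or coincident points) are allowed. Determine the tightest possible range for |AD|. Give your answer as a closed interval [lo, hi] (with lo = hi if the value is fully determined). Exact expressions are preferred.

|AD| ∈ [5, 23]  (≈ [5.0000, 23.0000])

|AB| ∈ {4}
|BC| ∈ {14}
|CD| ∈ {5}
|AC| ∈ [10, 18]
|BD| ∈ [9, 19]
|AD| ∈ [5, 23]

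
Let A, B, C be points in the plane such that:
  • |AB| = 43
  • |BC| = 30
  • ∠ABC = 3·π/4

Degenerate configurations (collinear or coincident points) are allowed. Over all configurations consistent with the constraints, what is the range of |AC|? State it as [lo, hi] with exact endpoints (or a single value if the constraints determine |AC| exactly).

|AB| ∈ {43}
|BC| ∈ {30}
|AC| ∈ {√(1290·√(2) + 2749)}

|AC| = √(1290·√(2) + 2749)  (≈ 67.6264)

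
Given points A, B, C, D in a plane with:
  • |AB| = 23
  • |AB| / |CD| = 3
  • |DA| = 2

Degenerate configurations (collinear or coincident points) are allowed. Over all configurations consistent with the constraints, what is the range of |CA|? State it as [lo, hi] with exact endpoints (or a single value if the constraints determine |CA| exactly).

|AB| ∈ {23}
|AD| ∈ {2}
|CD| ∈ {23/3}
|BD| ∈ [21, 25]
|AC| ∈ [17/3, 29/3]
|BC| ∈ [40/3, 98/3]

|CA| ∈ [17/3, 29/3]  (≈ [5.6667, 9.6667])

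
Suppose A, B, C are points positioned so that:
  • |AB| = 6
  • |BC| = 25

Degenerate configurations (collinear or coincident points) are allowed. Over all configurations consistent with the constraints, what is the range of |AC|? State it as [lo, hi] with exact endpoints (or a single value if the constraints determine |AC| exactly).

|AC| ∈ [19, 31]  (≈ [19.0000, 31.0000])

|AB| ∈ {6}
|BC| ∈ {25}
|AC| ∈ [19, 31]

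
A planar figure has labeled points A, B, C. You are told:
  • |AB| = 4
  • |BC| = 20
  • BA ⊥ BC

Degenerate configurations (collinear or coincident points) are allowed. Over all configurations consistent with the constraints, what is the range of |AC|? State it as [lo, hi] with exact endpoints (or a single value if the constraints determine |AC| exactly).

|AC| = 4·√(26)  (≈ 20.3961)

|AB| ∈ {4}
|BC| ∈ {20}
|AC| ∈ {4·√(26)}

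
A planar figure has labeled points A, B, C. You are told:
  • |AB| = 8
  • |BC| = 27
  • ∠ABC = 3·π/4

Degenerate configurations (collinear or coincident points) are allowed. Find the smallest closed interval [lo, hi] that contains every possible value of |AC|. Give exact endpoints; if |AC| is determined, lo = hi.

|AB| ∈ {8}
|BC| ∈ {27}
|AC| ∈ {√(216·√(2) + 793)}

|AC| = √(216·√(2) + 793)  (≈ 33.1432)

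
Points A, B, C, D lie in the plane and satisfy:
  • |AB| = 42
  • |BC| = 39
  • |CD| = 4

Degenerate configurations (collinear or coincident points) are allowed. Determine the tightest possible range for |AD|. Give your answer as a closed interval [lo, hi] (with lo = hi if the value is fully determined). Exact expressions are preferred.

|AB| ∈ {42}
|BC| ∈ {39}
|CD| ∈ {4}
|AC| ∈ [3, 81]
|BD| ∈ [35, 43]
|AD| ∈ [0, 85]

|AD| ∈ [0, 85]  (≈ [0.0000, 85.0000])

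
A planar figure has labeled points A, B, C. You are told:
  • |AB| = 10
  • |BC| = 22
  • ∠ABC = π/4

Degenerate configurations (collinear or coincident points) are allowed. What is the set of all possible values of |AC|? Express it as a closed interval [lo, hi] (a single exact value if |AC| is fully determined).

|AB| ∈ {10}
|BC| ∈ {22}
|AC| ∈ {2·√(146 - 55·√(2))}

|AC| = 2·√(146 - 55·√(2))  (≈ 16.5189)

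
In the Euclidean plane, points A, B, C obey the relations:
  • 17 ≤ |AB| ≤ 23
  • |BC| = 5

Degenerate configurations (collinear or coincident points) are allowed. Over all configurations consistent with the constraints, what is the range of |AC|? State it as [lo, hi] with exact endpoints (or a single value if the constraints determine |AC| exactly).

|AB| ∈ [17, 23]
|BC| ∈ {5}
|AC| ∈ [12, 28]

|AC| ∈ [12, 28]  (≈ [12.0000, 28.0000])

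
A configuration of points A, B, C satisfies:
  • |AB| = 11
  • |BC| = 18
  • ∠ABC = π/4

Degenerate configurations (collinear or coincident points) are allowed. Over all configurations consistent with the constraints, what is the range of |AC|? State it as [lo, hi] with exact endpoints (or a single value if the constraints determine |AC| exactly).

|AC| = √(445 - 198·√(2))  (≈ 12.8447)

|AB| ∈ {11}
|BC| ∈ {18}
|AC| ∈ {√(445 - 198·√(2))}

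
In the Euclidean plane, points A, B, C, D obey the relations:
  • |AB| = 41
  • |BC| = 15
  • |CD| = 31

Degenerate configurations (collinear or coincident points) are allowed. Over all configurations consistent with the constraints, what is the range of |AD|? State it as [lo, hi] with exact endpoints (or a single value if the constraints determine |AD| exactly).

|AD| ∈ [0, 87]  (≈ [0.0000, 87.0000])

|AB| ∈ {41}
|BC| ∈ {15}
|CD| ∈ {31}
|AC| ∈ [26, 56]
|BD| ∈ [16, 46]
|AD| ∈ [0, 87]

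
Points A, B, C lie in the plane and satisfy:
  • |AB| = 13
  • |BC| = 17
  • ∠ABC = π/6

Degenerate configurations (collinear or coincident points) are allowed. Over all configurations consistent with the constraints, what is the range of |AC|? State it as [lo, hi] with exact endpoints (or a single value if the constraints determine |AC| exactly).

|AC| = √(458 - 221·√(3))  (≈ 8.6728)

|AB| ∈ {13}
|BC| ∈ {17}
|AC| ∈ {√(458 - 221·√(3))}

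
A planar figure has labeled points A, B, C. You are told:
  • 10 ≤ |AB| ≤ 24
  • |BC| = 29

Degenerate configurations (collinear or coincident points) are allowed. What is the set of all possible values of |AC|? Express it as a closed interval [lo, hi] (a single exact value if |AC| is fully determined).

|AB| ∈ [10, 24]
|BC| ∈ {29}
|AC| ∈ [5, 53]

|AC| ∈ [5, 53]  (≈ [5.0000, 53.0000])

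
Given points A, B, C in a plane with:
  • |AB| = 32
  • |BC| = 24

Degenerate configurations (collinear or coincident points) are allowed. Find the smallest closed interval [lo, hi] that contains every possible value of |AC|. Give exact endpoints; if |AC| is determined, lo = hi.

|AC| ∈ [8, 56]  (≈ [8.0000, 56.0000])

|AB| ∈ {32}
|BC| ∈ {24}
|AC| ∈ [8, 56]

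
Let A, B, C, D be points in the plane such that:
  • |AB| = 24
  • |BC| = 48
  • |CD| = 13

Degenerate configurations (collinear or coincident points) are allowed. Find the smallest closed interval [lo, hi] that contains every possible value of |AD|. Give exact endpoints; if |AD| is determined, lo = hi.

|AB| ∈ {24}
|BC| ∈ {48}
|CD| ∈ {13}
|AC| ∈ [24, 72]
|BD| ∈ [35, 61]
|AD| ∈ [11, 85]

|AD| ∈ [11, 85]  (≈ [11.0000, 85.0000])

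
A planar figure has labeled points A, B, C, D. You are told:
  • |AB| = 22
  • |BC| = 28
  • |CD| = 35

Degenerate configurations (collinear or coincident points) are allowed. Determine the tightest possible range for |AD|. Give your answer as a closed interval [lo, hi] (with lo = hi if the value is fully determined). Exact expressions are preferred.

|AB| ∈ {22}
|BC| ∈ {28}
|CD| ∈ {35}
|AC| ∈ [6, 50]
|BD| ∈ [7, 63]
|AD| ∈ [0, 85]

|AD| ∈ [0, 85]  (≈ [0.0000, 85.0000])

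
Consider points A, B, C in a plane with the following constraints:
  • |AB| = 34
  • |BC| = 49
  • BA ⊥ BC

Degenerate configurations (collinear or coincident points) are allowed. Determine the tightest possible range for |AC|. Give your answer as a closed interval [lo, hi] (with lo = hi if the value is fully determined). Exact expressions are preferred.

|AB| ∈ {34}
|BC| ∈ {49}
|AC| ∈ {√(3557)}

|AC| = √(3557)  (≈ 59.6406)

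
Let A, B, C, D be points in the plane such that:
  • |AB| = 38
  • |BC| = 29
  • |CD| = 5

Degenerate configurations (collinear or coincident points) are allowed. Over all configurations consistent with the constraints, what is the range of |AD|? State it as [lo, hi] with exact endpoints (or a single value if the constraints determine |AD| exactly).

|AB| ∈ {38}
|BC| ∈ {29}
|CD| ∈ {5}
|AC| ∈ [9, 67]
|BD| ∈ [24, 34]
|AD| ∈ [4, 72]

|AD| ∈ [4, 72]  (≈ [4.0000, 72.0000])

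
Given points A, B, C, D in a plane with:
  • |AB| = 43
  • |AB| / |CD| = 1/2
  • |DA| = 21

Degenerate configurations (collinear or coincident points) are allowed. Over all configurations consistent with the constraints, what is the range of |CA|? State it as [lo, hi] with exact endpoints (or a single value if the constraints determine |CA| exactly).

|CA| ∈ [65, 107]  (≈ [65.0000, 107.0000])

|AB| ∈ {43}
|AD| ∈ {21}
|CD| ∈ {86}
|BD| ∈ [22, 64]
|AC| ∈ [65, 107]
|BC| ∈ [22, 150]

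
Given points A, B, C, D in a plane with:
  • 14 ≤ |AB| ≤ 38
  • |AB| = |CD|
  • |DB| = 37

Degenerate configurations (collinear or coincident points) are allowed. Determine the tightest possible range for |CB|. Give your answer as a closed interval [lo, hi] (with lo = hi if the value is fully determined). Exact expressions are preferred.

|AB| ∈ [14, 38]
|BD| ∈ {37}
|CD| ∈ [14, 38]
|AD| ∈ [0, 75]
|BC| ∈ [0, 75]
|AC| ∈ [0, 113]

|CB| ∈ [0, 75]  (≈ [0.0000, 75.0000])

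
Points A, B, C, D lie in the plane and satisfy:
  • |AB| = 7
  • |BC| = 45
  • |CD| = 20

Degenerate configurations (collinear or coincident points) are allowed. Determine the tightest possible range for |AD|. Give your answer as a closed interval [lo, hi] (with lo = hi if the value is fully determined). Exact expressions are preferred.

|AB| ∈ {7}
|BC| ∈ {45}
|CD| ∈ {20}
|AC| ∈ [38, 52]
|BD| ∈ [25, 65]
|AD| ∈ [18, 72]

|AD| ∈ [18, 72]  (≈ [18.0000, 72.0000])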